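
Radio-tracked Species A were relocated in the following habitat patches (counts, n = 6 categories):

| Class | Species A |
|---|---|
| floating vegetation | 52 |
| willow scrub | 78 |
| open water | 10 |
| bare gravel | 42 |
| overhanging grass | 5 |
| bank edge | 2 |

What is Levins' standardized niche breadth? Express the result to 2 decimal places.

0.47

Proportions for Species A (n=189): 52/189=0.2751, 78/189=0.4127, 10/189=0.0529, 42/189=0.2222, 5/189=0.0265, 2/189=0.0106
Σpᵢ² = 0.2751² + 0.4127² + 0.0529² + 0.2222² + 0.0265² + 0.0106² = 0.075680 + 0.170321 + 0.002798 + 0.049373 + 0.000702 + 0.000112 = 0.298986
B = 1 / 0.298986 = 3.3446
Bₛ = (B − 1)/(n − 1) = (3.3446 − 1)/(6 − 1) = 2.3446/5 = 0.4689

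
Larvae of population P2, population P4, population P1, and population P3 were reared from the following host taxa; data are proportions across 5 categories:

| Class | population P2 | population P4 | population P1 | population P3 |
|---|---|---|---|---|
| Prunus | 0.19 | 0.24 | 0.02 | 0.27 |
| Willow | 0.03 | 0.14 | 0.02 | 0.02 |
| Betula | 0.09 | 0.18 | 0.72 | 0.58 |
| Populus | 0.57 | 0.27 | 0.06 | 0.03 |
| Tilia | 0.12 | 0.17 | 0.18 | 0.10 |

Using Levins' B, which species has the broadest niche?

population P4

Σp_P2ᵢ² = 0.19² + 0.03² + 0.09² + 0.57² + 0.12² = 0.0361 + 0.0009 + 0.0081 + 0.3249 + 0.0144 = 0.3844
B_P2 = 1 / 0.3844 = 2.6015
Σp_P4ᵢ² = 0.24² + 0.14² + 0.18² + 0.27² + 0.17² = 0.0576 + 0.0196 + 0.0324 + 0.0729 + 0.0289 = 0.2114
B_P4 = 1 / 0.2114 = 4.7304
Σp_P1ᵢ² = 0.02² + 0.02² + 0.72² + 0.06² + 0.18² = 0.0004 + 0.0004 + 0.5184 + 0.0036 + 0.0324 = 0.5552
B_P1 = 1 / 0.5552 = 1.8012
Σp_P3ᵢ² = 0.27² + 0.02² + 0.58² + 0.03² + 0.10² = 0.0729 + 0.0004 + 0.3364 + 0.0009 + 0.0100 = 0.4206
B_P3 = 1 / 0.4206 = 2.3776
Highest B → broadest niche (most generalist): population P4 (B = 4.73).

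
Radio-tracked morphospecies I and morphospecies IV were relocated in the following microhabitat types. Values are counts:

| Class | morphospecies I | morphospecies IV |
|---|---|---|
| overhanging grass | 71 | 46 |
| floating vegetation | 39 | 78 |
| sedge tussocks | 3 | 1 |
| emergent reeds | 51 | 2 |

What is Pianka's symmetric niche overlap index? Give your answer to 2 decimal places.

Proportions for morphospecies I (n=164): 71/164=0.4329, 39/164=0.2378, 3/164=0.0183, 51/164=0.3110
Proportions for morphospecies IV (n=127): 46/127=0.3622, 78/127=0.6142, 1/127=0.0079, 2/127=0.0157
Σ p₁ᵢp₂ᵢ = 0.156796 + 0.146057 + 0.000145 + 0.004883 = 0.307881
Σp_1ᵢ² = 0.4329² + 0.2378² + 0.0183² + 0.3110² = 0.187402 + 0.056549 + 0.000335 + 0.096721 = 0.341007
Σp_2ᵢ² = 0.3622² + 0.6142² + 0.0079² + 0.0157² = 0.131189 + 0.377242 + 0.000062 + 0.000246 = 0.508739
O = 0.307881 / √(0.341007 × 0.508739) = 0.307881 / 0.4165136 = 0.7392

0.74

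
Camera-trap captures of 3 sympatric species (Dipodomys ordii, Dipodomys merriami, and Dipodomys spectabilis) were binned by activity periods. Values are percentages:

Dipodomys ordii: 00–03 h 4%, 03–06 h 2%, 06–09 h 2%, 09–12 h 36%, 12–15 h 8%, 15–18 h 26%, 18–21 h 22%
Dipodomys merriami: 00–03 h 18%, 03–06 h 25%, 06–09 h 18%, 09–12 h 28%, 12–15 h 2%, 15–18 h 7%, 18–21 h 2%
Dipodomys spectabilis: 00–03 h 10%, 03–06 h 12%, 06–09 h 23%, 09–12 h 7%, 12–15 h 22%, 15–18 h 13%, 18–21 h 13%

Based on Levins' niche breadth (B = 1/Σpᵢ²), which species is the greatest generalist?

Dipodomys spectabilis

Convert percentages to proportions (divide by 100).
Σp_ordiᵢ² = 0.04² + 0.02² + 0.02² + 0.36² + 0.08² + 0.26² + 0.22² = 0.0016 + 0.0004 + 0.0004 + 0.1296 + 0.0064 + 0.0676 + 0.0484 = 0.2544
B_ordi = 1 / 0.2544 = 3.9308
Σp_merrᵢ² = 0.18² + 0.25² + 0.18² + 0.28² + 0.02² + 0.07² + 0.02² = 0.0324 + 0.0625 + 0.0324 + 0.0784 + 0.0004 + 0.0049 + 0.0004 = 0.2114
B_merr = 1 / 0.2114 = 4.7304
Σp_specᵢ² = 0.10² + 0.12² + 0.23² + 0.07² + 0.22² + 0.13² + 0.13² = 0.0100 + 0.0144 + 0.0529 + 0.0049 + 0.0484 + 0.0169 + 0.0169 = 0.1644
B_spec = 1 / 0.1644 = 6.0827
Highest B → broadest niche (most generalist): Dipodomys spectabilis (B = 6.08).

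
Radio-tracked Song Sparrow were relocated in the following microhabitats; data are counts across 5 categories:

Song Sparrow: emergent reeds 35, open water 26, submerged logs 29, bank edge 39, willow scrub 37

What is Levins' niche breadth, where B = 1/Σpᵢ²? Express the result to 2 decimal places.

4.89

Proportions for Song Sparrow (n=166): 35/166=0.2108, 26/166=0.1566, 29/166=0.1747, 39/166=0.2349, 37/166=0.2229
Σpᵢ² = 0.2108² + 0.1566² + 0.1747² + 0.2349² + 0.2229² = 0.044437 + 0.024524 + 0.030520 + 0.055178 + 0.049684 = 0.204343
B = 1 / 0.204343 = 4.8937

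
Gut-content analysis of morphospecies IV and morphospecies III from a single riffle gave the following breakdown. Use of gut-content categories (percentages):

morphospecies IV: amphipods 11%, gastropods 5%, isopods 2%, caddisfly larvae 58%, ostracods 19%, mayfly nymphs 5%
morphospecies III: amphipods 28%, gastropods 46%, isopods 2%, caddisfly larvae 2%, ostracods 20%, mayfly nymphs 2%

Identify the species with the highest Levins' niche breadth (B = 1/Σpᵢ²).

Convert percentages to proportions (divide by 100).
Σp_IVᵢ² = 0.11² + 0.05² + 0.02² + 0.58² + 0.19² + 0.05² = 0.0121 + 0.0025 + 0.0004 + 0.3364 + 0.0361 + 0.0025 = 0.3900
B_IV = 1 / 0.3900 = 2.5641
Σp_IIIᵢ² = 0.28² + 0.46² + 0.02² + 0.02² + 0.20² + 0.02² = 0.0784 + 0.2116 + 0.0004 + 0.0004 + 0.0400 + 0.0004 = 0.3312
B_III = 1 / 0.3312 = 3.0193
Highest B → broadest niche (most generalist): morphospecies III (B = 3.02).

morphospecies III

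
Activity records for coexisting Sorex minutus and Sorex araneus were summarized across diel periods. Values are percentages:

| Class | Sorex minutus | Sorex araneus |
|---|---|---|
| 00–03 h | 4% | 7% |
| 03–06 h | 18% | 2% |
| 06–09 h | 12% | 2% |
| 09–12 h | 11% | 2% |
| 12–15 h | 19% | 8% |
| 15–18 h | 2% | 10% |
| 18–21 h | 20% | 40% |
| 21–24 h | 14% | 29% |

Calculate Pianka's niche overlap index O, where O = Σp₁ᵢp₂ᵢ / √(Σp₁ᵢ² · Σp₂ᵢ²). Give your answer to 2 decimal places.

0.73

Convert percentages to proportions (divide by 100).
Σ p₁ᵢp₂ᵢ = 0.0028 + 0.0036 + 0.0024 + 0.0022 + 0.0152 + 0.0020 + 0.0800 + 0.0406 = 0.1488
Σp_1ᵢ² = 0.04² + 0.18² + 0.12² + 0.11² + 0.19² + 0.02² + 0.20² + 0.14² = 0.0016 + 0.0324 + 0.0144 + 0.0121 + 0.0361 + 0.0004 + 0.0400 + 0.0196 = 0.1566
Σp_2ᵢ² = 0.07² + 0.02² + 0.02² + 0.02² + 0.08² + 0.10² + 0.40² + 0.29² = 0.0049 + 0.0004 + 0.0004 + 0.0004 + 0.0064 + 0.0100 + 0.1600 + 0.0841 = 0.2666
O = 0.1488 / √(0.1566 × 0.2666) = 0.1488 / 0.20433 = 0.7282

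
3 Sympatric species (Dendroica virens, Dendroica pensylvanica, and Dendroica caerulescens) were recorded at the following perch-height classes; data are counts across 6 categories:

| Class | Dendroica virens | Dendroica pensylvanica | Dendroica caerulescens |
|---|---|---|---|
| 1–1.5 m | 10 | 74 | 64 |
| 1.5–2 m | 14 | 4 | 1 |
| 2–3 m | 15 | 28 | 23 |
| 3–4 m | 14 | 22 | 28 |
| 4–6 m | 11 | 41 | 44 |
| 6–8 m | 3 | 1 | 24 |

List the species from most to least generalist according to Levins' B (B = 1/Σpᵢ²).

Dendroica virens > Dendroica caerulescens > Dendroica pensylvanica

Proportions for Dendroica virens (n=67): 10/67=0.1493, 14/67=0.2090, 15/67=0.2239, 14/67=0.2090, 11/67=0.1642, 3/67=0.0448
Proportions for Dendroica pensylvanica (n=170): 74/170=0.4353, 4/170=0.0235, 28/170=0.1647, 22/170=0.1294, 41/170=0.2412, 1/170=0.0059
Proportions for Dendroica caerulescens (n=184): 64/184=0.3478, 1/184=0.0054, 23/184=0.1250, 28/184=0.1522, 44/184=0.2391, 24/184=0.1304
Σp_vireᵢ² = 0.1493² + 0.2090² + 0.2239² + 0.2090² + 0.1642² + 0.0448² = 0.022290 + 0.043681 + 0.050131 + 0.043681 + 0.026962 + 0.002007 = 0.188752
B_vire = 1 / 0.188752 = 5.2980
Σp_pensᵢ² = 0.4353² + 0.0235² + 0.1647² + 0.1294² + 0.2412² + 0.0059² = 0.189486 + 0.000552 + 0.027126 + 0.016744 + 0.058177 + 0.000035 = 0.292120
B_pens = 1 / 0.292120 = 3.4233
Σp_caerᵢ² = 0.3478² + 0.0054² + 0.1250² + 0.1522² + 0.2391² + 0.1304² = 0.120965 + 0.000029 + 0.015625 + 0.023165 + 0.057169 + 0.017004 = 0.233957
B_caer = 1 / 0.233957 = 4.2743
Ranking by B (broadest → narrowest): Dendroica virens (5.30) > Dendroica caerulescens (4.27) > Dendroica pensylvanica (3.42)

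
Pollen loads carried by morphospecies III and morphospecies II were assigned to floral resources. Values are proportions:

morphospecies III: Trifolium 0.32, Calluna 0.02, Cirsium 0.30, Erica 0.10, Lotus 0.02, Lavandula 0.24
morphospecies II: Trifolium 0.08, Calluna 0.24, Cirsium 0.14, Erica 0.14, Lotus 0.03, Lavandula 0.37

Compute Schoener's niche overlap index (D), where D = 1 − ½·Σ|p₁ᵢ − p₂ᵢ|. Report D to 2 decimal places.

Σ|p₁ᵢ − p₂ᵢ| = 0.24 + 0.22 + 0.16 + 0.04 + 0.01 + 0.13 = 0.80
D = 1 − ½ × 0.80 = 1 − 0.400 = 0.6000

0.60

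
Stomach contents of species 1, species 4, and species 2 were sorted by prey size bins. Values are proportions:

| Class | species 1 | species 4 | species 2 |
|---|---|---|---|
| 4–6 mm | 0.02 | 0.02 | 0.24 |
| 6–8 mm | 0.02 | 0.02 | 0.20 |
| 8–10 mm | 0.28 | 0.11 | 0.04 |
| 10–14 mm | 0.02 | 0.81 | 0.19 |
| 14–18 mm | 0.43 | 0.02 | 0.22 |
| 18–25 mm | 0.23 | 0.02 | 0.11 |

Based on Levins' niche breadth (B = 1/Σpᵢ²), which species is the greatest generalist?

Σp_1ᵢ² = 0.02² + 0.02² + 0.28² + 0.02² + 0.43² + 0.23² = 0.0004 + 0.0004 + 0.0784 + 0.0004 + 0.1849 + 0.0529 = 0.3174
B_1 = 1 / 0.3174 = 3.1506
Σp_4ᵢ² = 0.02² + 0.02² + 0.11² + 0.81² + 0.02² + 0.02² = 0.0004 + 0.0004 + 0.0121 + 0.6561 + 0.0004 + 0.0004 = 0.6698
B_4 = 1 / 0.6698 = 1.4930
Σp_2ᵢ² = 0.24² + 0.20² + 0.04² + 0.19² + 0.22² + 0.11² = 0.0576 + 0.0400 + 0.0016 + 0.0361 + 0.0484 + 0.0121 = 0.1958
B_2 = 1 / 0.1958 = 5.1073
Highest B → broadest niche (most generalist): species 2 (B = 5.11).

species 2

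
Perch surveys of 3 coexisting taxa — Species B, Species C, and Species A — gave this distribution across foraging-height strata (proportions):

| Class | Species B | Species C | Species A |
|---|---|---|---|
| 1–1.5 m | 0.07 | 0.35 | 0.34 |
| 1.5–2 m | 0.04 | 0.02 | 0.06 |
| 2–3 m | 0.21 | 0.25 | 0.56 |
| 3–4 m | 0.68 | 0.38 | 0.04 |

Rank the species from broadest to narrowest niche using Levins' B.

Species C > Species A > Species B

Σp_Bᵢ² = 0.07² + 0.04² + 0.21² + 0.68² = 0.0049 + 0.0016 + 0.0441 + 0.4624 = 0.5130
B_B = 1 / 0.5130 = 1.9493
Σp_Cᵢ² = 0.35² + 0.02² + 0.25² + 0.38² = 0.1225 + 0.0004 + 0.0625 + 0.1444 = 0.3298
B_C = 1 / 0.3298 = 3.0321
Σp_Aᵢ² = 0.34² + 0.06² + 0.56² + 0.04² = 0.1156 + 0.0036 + 0.3136 + 0.0016 = 0.4344
B_A = 1 / 0.4344 = 2.3020
Ranking by B (broadest → narrowest): Species C (3.03) > Species A (2.30) > Species B (1.95)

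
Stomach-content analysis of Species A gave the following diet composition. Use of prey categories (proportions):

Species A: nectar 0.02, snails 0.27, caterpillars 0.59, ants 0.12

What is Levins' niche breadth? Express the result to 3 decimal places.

2.295

Σpᵢ² = 0.02² + 0.27² + 0.59² + 0.12² = 0.0004 + 0.0729 + 0.3481 + 0.0144 = 0.4358
B = 1 / 0.4358 = 2.29463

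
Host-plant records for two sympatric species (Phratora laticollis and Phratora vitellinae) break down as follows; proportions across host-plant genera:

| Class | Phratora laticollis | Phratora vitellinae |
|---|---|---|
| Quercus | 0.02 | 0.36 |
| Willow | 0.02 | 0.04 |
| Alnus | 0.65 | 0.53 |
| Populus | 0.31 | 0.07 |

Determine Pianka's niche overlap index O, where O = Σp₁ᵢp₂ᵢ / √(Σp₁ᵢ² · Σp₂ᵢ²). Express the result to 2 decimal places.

Σ p₁ᵢp₂ᵢ = 0.0072 + 0.0008 + 0.3445 + 0.0217 = 0.3742
Σp_1ᵢ² = 0.02² + 0.02² + 0.65² + 0.31² = 0.0004 + 0.0004 + 0.4225 + 0.0961 = 0.5194
Σp_2ᵢ² = 0.36² + 0.04² + 0.53² + 0.07² = 0.1296 + 0.0016 + 0.2809 + 0.0049 = 0.4170
O = 0.3742 / √(0.5194 × 0.4170) = 0.3742 / 0.46539 = 0.8041

0.80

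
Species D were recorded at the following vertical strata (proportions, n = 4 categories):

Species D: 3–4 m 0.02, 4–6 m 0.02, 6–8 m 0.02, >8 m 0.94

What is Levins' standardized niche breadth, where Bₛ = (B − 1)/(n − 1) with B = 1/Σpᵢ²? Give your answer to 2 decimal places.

Σpᵢ² = 0.02² + 0.02² + 0.02² + 0.94² = 0.0004 + 0.0004 + 0.0004 + 0.8836 = 0.8848
B = 1 / 0.8848 = 1.1302
Bₛ = (B − 1)/(n − 1) = (1.1302 − 1)/(4 − 1) = 0.1302/3 = 0.0434

0.04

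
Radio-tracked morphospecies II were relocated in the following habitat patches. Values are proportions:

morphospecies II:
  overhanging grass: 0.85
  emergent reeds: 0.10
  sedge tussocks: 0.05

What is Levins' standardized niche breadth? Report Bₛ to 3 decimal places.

Σpᵢ² = 0.85² + 0.10² + 0.05² = 0.7225 + 0.0100 + 0.0025 = 0.7350
B = 1 / 0.7350 = 1.36054
Bₛ = (B − 1)/(n − 1) = (1.36054 − 1)/(3 − 1) = 0.36054/2 = 0.18027

0.180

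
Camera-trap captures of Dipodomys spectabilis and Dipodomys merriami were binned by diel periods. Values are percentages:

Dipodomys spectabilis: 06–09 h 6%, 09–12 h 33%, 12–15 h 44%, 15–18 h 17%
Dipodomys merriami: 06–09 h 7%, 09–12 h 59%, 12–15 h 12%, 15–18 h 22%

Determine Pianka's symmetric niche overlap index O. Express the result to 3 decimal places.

0.775

Convert percentages to proportions (divide by 100).
Σ p₁ᵢp₂ᵢ = 0.0042 + 0.1947 + 0.0528 + 0.0374 = 0.2891
Σp_1ᵢ² = 0.06² + 0.33² + 0.44² + 0.17² = 0.0036 + 0.1089 + 0.1936 + 0.0289 = 0.3350
Σp_2ᵢ² = 0.07² + 0.59² + 0.12² + 0.22² = 0.0049 + 0.3481 + 0.0144 + 0.0484 = 0.4158
O = 0.2891 / √(0.3350 × 0.4158) = 0.2891 / 0.373220 = 0.77461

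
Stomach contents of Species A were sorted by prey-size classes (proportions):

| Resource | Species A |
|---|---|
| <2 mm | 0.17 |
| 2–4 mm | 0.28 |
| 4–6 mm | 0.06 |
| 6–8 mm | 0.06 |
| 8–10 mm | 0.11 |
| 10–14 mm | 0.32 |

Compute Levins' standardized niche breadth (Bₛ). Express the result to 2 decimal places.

Σpᵢ² = 0.17² + 0.28² + 0.06² + 0.06² + 0.11² + 0.32² = 0.0289 + 0.0784 + 0.0036 + 0.0036 + 0.0121 + 0.1024 = 0.2290
B = 1 / 0.2290 = 4.3668
Bₛ = (B − 1)/(n − 1) = (4.3668 − 1)/(6 − 1) = 3.3668/5 = 0.6734

0.67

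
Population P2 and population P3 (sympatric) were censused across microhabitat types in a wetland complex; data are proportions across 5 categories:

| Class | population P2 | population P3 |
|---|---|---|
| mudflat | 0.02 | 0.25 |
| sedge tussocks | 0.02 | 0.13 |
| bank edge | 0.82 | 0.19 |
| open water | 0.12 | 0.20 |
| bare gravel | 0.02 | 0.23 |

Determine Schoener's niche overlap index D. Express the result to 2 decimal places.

Σ|p₁ᵢ − p₂ᵢ| = 0.23 + 0.11 + 0.63 + 0.08 + 0.21 = 1.26
D = 1 − ½ × 1.26 = 1 − 0.630 = 0.3700

0.37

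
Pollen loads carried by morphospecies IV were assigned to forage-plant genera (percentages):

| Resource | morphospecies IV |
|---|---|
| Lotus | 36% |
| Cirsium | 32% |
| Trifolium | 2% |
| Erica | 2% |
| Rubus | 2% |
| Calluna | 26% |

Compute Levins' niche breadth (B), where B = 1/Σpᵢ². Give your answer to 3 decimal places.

3.324

Convert percentages to proportions (divide by 100).
Σpᵢ² = 0.36² + 0.32² + 0.02² + 0.02² + 0.02² + 0.26² = 0.1296 + 0.1024 + 0.0004 + 0.0004 + 0.0004 + 0.0676 = 0.3008
B = 1 / 0.3008 = 3.32447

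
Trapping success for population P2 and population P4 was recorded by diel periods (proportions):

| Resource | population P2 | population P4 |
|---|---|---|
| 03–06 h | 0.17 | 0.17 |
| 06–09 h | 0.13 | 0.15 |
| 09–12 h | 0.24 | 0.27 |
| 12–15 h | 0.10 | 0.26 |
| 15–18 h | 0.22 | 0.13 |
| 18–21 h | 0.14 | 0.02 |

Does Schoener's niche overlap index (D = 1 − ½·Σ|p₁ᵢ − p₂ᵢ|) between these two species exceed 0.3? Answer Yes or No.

Yes

Σ|p₁ᵢ − p₂ᵢ| = 0.00 + 0.02 + 0.03 + 0.16 + 0.09 + 0.12 = 0.42
D = 1 − ½ × 0.42 = 1 − 0.210 = 0.7900
D = 0.7900 > 0.3 → Yes.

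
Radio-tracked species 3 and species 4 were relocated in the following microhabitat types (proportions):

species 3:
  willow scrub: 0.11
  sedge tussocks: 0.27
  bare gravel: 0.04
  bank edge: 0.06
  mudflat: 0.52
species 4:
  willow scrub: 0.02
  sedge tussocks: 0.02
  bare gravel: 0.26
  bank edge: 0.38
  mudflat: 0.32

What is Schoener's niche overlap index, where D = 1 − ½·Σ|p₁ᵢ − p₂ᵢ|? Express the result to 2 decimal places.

0.46

Σ|p₁ᵢ − p₂ᵢ| = 0.09 + 0.25 + 0.22 + 0.32 + 0.20 = 1.08
D = 1 − ½ × 1.08 = 1 − 0.540 = 0.4600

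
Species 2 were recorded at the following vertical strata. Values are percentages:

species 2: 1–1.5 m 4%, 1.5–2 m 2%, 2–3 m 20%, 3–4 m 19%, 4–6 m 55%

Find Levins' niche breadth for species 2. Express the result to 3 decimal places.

Convert percentages to proportions (divide by 100).
Σpᵢ² = 0.04² + 0.02² + 0.20² + 0.19² + 0.55² = 0.0016 + 0.0004 + 0.0400 + 0.0361 + 0.3025 = 0.3806
B = 1 / 0.3806 = 2.62743

2.627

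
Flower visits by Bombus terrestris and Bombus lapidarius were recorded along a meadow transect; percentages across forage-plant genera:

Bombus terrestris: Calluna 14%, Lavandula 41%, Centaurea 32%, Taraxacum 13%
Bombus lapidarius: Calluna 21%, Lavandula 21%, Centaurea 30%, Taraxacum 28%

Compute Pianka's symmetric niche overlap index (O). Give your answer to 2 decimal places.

0.88

Convert percentages to proportions (divide by 100).
Σ p₁ᵢp₂ᵢ = 0.0294 + 0.0861 + 0.0960 + 0.0364 = 0.2479
Σp_1ᵢ² = 0.14² + 0.41² + 0.32² + 0.13² = 0.0196 + 0.1681 + 0.1024 + 0.0169 = 0.3070
Σp_2ᵢ² = 0.21² + 0.21² + 0.30² + 0.28² = 0.0441 + 0.0441 + 0.0900 + 0.0784 = 0.2566
O = 0.2479 / √(0.3070 × 0.2566) = 0.2479 / 0.28067 = 0.8832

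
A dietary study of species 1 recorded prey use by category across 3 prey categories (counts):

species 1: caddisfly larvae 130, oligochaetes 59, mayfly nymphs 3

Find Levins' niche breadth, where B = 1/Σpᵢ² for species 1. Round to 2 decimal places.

1.81

Proportions for species 1 (n=192): 130/192=0.6771, 59/192=0.3073, 3/192=0.0156
Σpᵢ² = 0.6771² + 0.3073² + 0.0156² = 0.458464 + 0.094433 + 0.000243 = 0.553140
B = 1 / 0.553140 = 1.8079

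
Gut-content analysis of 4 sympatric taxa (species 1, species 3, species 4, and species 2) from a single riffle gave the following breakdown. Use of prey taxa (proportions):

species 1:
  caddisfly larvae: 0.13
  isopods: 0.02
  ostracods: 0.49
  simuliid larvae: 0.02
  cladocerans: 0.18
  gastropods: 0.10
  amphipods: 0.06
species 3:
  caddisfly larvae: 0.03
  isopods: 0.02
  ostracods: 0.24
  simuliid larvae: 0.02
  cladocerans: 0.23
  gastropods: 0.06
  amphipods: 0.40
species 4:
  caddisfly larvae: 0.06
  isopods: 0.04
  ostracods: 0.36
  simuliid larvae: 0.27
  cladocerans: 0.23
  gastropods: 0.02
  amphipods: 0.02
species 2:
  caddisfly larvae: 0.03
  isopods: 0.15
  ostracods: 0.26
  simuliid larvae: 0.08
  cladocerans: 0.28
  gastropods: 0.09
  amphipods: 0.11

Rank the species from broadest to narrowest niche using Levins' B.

species 2 > species 4 > species 3 > species 1

Σp_1ᵢ² = 0.13² + 0.02² + 0.49² + 0.02² + 0.18² + 0.10² + 0.06² = 0.0169 + 0.0004 + 0.2401 + 0.0004 + 0.0324 + 0.0100 + 0.0036 = 0.3038
B_1 = 1 / 0.3038 = 3.2916
Σp_3ᵢ² = 0.03² + 0.02² + 0.24² + 0.02² + 0.23² + 0.06² + 0.40² = 0.0009 + 0.0004 + 0.0576 + 0.0004 + 0.0529 + 0.0036 + 0.1600 = 0.2758
B_3 = 1 / 0.2758 = 3.6258
Σp_4ᵢ² = 0.06² + 0.04² + 0.36² + 0.27² + 0.23² + 0.02² + 0.02² = 0.0036 + 0.0016 + 0.1296 + 0.0729 + 0.0529 + 0.0004 + 0.0004 = 0.2614
B_4 = 1 / 0.2614 = 3.8256
Σp_2ᵢ² = 0.03² + 0.15² + 0.26² + 0.08² + 0.28² + 0.09² + 0.11² = 0.0009 + 0.0225 + 0.0676 + 0.0064 + 0.0784 + 0.0081 + 0.0121 = 0.1960
B_2 = 1 / 0.1960 = 5.1020
Ranking by B (broadest → narrowest): species 2 (5.10) > species 4 (3.83) > species 3 (3.63) > species 1 (3.29)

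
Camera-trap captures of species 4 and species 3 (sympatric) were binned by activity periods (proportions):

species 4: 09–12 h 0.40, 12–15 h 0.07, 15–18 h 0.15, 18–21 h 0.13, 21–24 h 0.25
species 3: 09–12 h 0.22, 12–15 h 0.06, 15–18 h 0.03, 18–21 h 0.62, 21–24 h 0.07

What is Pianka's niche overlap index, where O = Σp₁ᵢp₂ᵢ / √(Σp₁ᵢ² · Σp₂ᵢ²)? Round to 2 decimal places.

0.57

Σ p₁ᵢp₂ᵢ = 0.0880 + 0.0042 + 0.0045 + 0.0806 + 0.0175 = 0.1948
Σp_1ᵢ² = 0.40² + 0.07² + 0.15² + 0.13² + 0.25² = 0.1600 + 0.0049 + 0.0225 + 0.0169 + 0.0625 = 0.2668
Σp_2ᵢ² = 0.22² + 0.06² + 0.03² + 0.62² + 0.07² = 0.0484 + 0.0036 + 0.0009 + 0.3844 + 0.0049 = 0.4422
O = 0.1948 / √(0.2668 × 0.4422) = 0.1948 / 0.34348 = 0.5671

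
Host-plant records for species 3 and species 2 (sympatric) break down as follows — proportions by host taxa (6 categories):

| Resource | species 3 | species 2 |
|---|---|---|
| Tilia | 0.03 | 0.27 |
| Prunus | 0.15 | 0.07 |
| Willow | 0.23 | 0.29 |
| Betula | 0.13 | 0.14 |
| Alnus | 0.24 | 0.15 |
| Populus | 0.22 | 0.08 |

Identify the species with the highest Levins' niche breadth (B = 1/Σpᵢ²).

species 3

Σp_3ᵢ² = 0.03² + 0.15² + 0.23² + 0.13² + 0.24² + 0.22² = 0.0009 + 0.0225 + 0.0529 + 0.0169 + 0.0576 + 0.0484 = 0.1992
B_3 = 1 / 0.1992 = 5.0201
Σp_2ᵢ² = 0.27² + 0.07² + 0.29² + 0.14² + 0.15² + 0.08² = 0.0729 + 0.0049 + 0.0841 + 0.0196 + 0.0225 + 0.0064 = 0.2104
B_2 = 1 / 0.2104 = 4.7529
Highest B → broadest niche (most generalist): species 3 (B = 5.02).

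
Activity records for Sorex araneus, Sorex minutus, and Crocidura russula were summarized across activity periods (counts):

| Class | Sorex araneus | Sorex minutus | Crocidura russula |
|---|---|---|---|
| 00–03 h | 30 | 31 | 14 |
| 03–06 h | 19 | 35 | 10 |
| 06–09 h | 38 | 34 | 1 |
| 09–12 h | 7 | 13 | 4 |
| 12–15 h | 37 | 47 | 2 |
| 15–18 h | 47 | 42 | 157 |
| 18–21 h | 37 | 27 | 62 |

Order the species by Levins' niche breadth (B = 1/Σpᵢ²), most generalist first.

Proportions for Sorex araneus (n=215): 30/215=0.1395, 19/215=0.0884, 38/215=0.1767, 7/215=0.0326, 37/215=0.1721, 47/215=0.2186, 37/215=0.1721
Proportions for Sorex minutus (n=229): 31/229=0.1354, 35/229=0.1528, 34/229=0.1485, 13/229=0.0568, 47/229=0.2052, 42/229=0.1834, 27/229=0.1179
Proportions for Crocidura russula (n=250): 14/250=0.0560, 10/250=0.0400, 1/250=0.0040, 4/250=0.0160, 2/250=0.0080, 157/250=0.6280, 62/250=0.2480
Σp_aranᵢ² = 0.1395² + 0.0884² + 0.1767² + 0.0326² + 0.1721² + 0.2186² + 0.1721² = 0.019460 + 0.007815 + 0.031223 + 0.001063 + 0.029618 + 0.047786 + 0.029618 = 0.166583
B_aran = 1 / 0.166583 = 6.0030
Σp_minuᵢ² = 0.1354² + 0.1528² + 0.1485² + 0.0568² + 0.2052² + 0.1834² + 0.1179² = 0.018333 + 0.023348 + 0.022052 + 0.003226 + 0.042107 + 0.033636 + 0.013900 = 0.156602
B_minu = 1 / 0.156602 = 6.3856
Σp_russᵢ² = 0.0560² + 0.0400² + 0.0040² + 0.0160² + 0.0080² + 0.6280² + 0.2480² = 0.003136 + 0.001600 + 0.000016 + 0.000256 + 0.000064 + 0.394384 + 0.061504 = 0.460960
B_russ = 1 / 0.460960 = 2.1694
Ranking by B (broadest → narrowest): Sorex minutus (6.39) > Sorex araneus (6.00) > Crocidura russula (2.17)

Sorex minutus > Sorex araneus > Crocidura russula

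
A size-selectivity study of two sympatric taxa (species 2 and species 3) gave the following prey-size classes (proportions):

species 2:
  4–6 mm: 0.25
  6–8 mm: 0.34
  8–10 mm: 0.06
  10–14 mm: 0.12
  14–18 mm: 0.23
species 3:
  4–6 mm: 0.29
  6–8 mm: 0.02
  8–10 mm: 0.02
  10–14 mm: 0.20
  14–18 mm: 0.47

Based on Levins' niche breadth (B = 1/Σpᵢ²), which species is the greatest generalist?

Σp_2ᵢ² = 0.25² + 0.34² + 0.06² + 0.12² + 0.23² = 0.0625 + 0.1156 + 0.0036 + 0.0144 + 0.0529 = 0.2490
B_2 = 1 / 0.2490 = 4.0161
Σp_3ᵢ² = 0.29² + 0.02² + 0.02² + 0.20² + 0.47² = 0.0841 + 0.0004 + 0.0004 + 0.0400 + 0.2209 = 0.3458
B_3 = 1 / 0.3458 = 2.8918
Highest B → broadest niche (most generalist): species 2 (B = 4.02).

species 2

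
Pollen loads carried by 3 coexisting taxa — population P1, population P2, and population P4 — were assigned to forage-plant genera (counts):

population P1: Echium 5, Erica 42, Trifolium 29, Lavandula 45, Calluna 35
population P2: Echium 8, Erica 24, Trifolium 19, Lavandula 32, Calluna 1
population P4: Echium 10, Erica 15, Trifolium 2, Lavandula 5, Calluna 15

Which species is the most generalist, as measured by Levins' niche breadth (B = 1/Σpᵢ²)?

Proportions for population P1 (n=156): 5/156=0.0321, 42/156=0.2692, 29/156=0.1859, 45/156=0.2885, 35/156=0.2244
Proportions for population P2 (n=84): 8/84=0.0952, 24/84=0.2857, 19/84=0.2262, 32/84=0.3810, 1/84=0.0119
Proportions for population P4 (n=47): 10/47=0.2128, 15/47=0.3191, 2/47=0.0426, 5/47=0.1064, 15/47=0.3191
Σp_P1ᵢ² = 0.0321² + 0.2692² + 0.1859² + 0.2885² + 0.2244² = 0.001030 + 0.072469 + 0.034559 + 0.083232 + 0.050355 = 0.241645
B_P1 = 1 / 0.241645 = 4.1383
Σp_P2ᵢ² = 0.0952² + 0.2857² + 0.2262² + 0.3810² + 0.0119² = 0.009063 + 0.081624 + 0.051166 + 0.145161 + 0.000142 = 0.287156
B_P2 = 1 / 0.287156 = 3.4824
Σp_P4ᵢ² = 0.2128² + 0.3191² + 0.0426² + 0.1064² + 0.3191² = 0.045284 + 0.101825 + 0.001815 + 0.011321 + 0.101825 = 0.262070
B_P4 = 1 / 0.262070 = 3.8158
Highest B → broadest niche (most generalist): population P1 (B = 4.14).

population P1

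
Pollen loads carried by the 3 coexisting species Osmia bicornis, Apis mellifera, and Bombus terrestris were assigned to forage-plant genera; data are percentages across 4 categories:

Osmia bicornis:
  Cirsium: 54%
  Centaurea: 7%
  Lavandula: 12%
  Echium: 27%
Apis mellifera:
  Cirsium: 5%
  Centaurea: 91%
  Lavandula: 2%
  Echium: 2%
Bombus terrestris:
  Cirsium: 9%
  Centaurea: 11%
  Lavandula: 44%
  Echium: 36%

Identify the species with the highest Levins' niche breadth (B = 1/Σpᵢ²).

Convert percentages to proportions (divide by 100).
Σp_bicoᵢ² = 0.54² + 0.07² + 0.12² + 0.27² = 0.2916 + 0.0049 + 0.0144 + 0.0729 = 0.3838
B_bico = 1 / 0.3838 = 2.6055
Σp_mellᵢ² = 0.05² + 0.91² + 0.02² + 0.02² = 0.0025 + 0.8281 + 0.0004 + 0.0004 = 0.8314
B_mell = 1 / 0.8314 = 1.2028
Σp_terrᵢ² = 0.09² + 0.11² + 0.44² + 0.36² = 0.0081 + 0.0121 + 0.1936 + 0.1296 = 0.3434
B_terr = 1 / 0.3434 = 2.9121
Highest B → broadest niche (most generalist): Bombus terrestris (B = 2.91).

Bombus terrestris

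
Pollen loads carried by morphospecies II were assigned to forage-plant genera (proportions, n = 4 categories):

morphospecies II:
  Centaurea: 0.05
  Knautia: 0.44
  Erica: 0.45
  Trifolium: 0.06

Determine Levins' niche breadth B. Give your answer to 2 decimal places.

Σpᵢ² = 0.05² + 0.44² + 0.45² + 0.06² = 0.0025 + 0.1936 + 0.2025 + 0.0036 = 0.4022
B = 1 / 0.4022 = 2.4863

2.49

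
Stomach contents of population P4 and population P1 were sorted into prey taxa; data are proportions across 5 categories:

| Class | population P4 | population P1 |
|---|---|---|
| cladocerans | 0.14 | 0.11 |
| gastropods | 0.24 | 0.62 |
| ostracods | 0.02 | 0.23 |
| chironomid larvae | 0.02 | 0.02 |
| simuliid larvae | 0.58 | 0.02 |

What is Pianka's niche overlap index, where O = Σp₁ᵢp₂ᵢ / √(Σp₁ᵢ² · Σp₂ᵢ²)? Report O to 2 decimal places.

Σ p₁ᵢp₂ᵢ = 0.0154 + 0.1488 + 0.0046 + 0.0004 + 0.0116 = 0.1808
Σp_1ᵢ² = 0.14² + 0.24² + 0.02² + 0.02² + 0.58² = 0.0196 + 0.0576 + 0.0004 + 0.0004 + 0.3364 = 0.4144
Σp_2ᵢ² = 0.11² + 0.62² + 0.23² + 0.02² + 0.02² = 0.0121 + 0.3844 + 0.0529 + 0.0004 + 0.0004 = 0.4502
O = 0.1808 / √(0.4144 × 0.4502) = 0.1808 / 0.43193 = 0.4186

0.42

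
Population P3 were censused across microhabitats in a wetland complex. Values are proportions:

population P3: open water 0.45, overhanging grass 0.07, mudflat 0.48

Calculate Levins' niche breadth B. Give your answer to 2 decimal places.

2.28

Σpᵢ² = 0.45² + 0.07² + 0.48² = 0.2025 + 0.0049 + 0.2304 = 0.4378
B = 1 / 0.4378 = 2.2841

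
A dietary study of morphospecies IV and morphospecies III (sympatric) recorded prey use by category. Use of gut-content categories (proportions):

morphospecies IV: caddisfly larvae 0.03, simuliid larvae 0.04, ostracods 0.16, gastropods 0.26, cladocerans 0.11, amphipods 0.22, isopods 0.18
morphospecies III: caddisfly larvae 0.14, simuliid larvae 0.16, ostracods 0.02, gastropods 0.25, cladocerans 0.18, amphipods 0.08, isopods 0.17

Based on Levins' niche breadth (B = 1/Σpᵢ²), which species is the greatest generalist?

morphospecies III

Σp_IVᵢ² = 0.03² + 0.04² + 0.16² + 0.26² + 0.11² + 0.22² + 0.18² = 0.0009 + 0.0016 + 0.0256 + 0.0676 + 0.0121 + 0.0484 + 0.0324 = 0.1886
B_IV = 1 / 0.1886 = 5.3022
Σp_IIIᵢ² = 0.14² + 0.16² + 0.02² + 0.25² + 0.18² + 0.08² + 0.17² = 0.0196 + 0.0256 + 0.0004 + 0.0625 + 0.0324 + 0.0064 + 0.0289 = 0.1758
B_III = 1 / 0.1758 = 5.6883
Highest B → broadest niche (most generalist): morphospecies III (B = 5.69).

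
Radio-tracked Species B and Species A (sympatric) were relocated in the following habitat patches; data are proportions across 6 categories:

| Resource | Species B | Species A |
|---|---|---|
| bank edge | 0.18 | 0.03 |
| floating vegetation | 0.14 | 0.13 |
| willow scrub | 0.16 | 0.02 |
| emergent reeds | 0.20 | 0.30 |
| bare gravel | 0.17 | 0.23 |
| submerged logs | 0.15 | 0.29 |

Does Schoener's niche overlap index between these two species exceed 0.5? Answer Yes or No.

Σ|p₁ᵢ − p₂ᵢ| = 0.15 + 0.01 + 0.14 + 0.10 + 0.06 + 0.14 = 0.60
D = 1 − ½ × 0.60 = 1 − 0.300 = 0.7000
D = 0.7000 > 0.5 → Yes.

Yes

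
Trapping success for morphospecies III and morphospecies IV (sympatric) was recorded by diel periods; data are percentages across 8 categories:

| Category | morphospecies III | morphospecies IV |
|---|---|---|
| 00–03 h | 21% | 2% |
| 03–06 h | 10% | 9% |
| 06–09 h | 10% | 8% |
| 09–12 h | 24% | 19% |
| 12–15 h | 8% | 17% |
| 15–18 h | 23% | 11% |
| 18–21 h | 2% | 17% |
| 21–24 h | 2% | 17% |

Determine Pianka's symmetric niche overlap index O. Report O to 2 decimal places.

0.68

Convert percentages to proportions (divide by 100).
Σ p₁ᵢp₂ᵢ = 0.0042 + 0.0090 + 0.0080 + 0.0456 + 0.0136 + 0.0253 + 0.0034 + 0.0034 = 0.1125
Σp_1ᵢ² = 0.21² + 0.10² + 0.10² + 0.24² + 0.08² + 0.23² + 0.02² + 0.02² = 0.0441 + 0.0100 + 0.0100 + 0.0576 + 0.0064 + 0.0529 + 0.0004 + 0.0004 = 0.1818
Σp_2ᵢ² = 0.02² + 0.09² + 0.08² + 0.19² + 0.17² + 0.11² + 0.17² + 0.17² = 0.0004 + 0.0081 + 0.0064 + 0.0361 + 0.0289 + 0.0121 + 0.0289 + 0.0289 = 0.1498
O = 0.1125 / √(0.1818 × 0.1498) = 0.1125 / 0.16503 = 0.6817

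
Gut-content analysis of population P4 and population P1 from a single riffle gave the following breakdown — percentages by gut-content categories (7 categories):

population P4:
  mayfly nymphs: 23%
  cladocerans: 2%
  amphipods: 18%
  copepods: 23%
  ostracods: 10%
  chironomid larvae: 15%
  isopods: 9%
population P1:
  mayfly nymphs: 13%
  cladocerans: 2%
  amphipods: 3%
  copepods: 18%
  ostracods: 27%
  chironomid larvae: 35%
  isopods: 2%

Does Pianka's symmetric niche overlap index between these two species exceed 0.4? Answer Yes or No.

Yes

Convert percentages to proportions (divide by 100).
Σ p₁ᵢp₂ᵢ = 0.0299 + 0.0004 + 0.0054 + 0.0414 + 0.0270 + 0.0525 + 0.0018 = 0.1584
Σp_1ᵢ² = 0.23² + 0.02² + 0.18² + 0.23² + 0.10² + 0.15² + 0.09² = 0.0529 + 0.0004 + 0.0324 + 0.0529 + 0.0100 + 0.0225 + 0.0081 = 0.1792
Σp_2ᵢ² = 0.13² + 0.02² + 0.03² + 0.18² + 0.27² + 0.35² + 0.02² = 0.0169 + 0.0004 + 0.0009 + 0.0324 + 0.0729 + 0.1225 + 0.0004 = 0.2464
O = 0.1584 / √(0.1792 × 0.2464) = 0.1584 / 0.21013 = 0.7538
O = 0.7538 > 0.4 → Yes.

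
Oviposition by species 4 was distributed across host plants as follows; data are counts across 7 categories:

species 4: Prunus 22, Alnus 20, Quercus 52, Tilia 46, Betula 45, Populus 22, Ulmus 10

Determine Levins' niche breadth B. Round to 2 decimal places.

Proportions for species 4 (n=217): 22/217=0.1014, 20/217=0.0922, 52/217=0.2396, 46/217=0.2120, 45/217=0.2074, 22/217=0.1014, 10/217=0.0461
Σpᵢ² = 0.1014² + 0.0922² + 0.2396² + 0.2120² + 0.2074² + 0.1014² + 0.0461² = 0.010282 + 0.008501 + 0.057408 + 0.044944 + 0.043015 + 0.010282 + 0.002125 = 0.176557
B = 1 / 0.176557 = 5.6639

5.66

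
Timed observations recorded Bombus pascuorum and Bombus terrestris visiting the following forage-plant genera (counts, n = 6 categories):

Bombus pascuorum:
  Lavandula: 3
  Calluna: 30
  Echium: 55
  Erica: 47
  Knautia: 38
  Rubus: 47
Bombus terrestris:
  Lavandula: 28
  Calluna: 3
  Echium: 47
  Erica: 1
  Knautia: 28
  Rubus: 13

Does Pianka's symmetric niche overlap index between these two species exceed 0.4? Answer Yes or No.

Yes

Proportions for Bombus pascuorum (n=220): 3/220=0.0136, 30/220=0.1364, 55/220=0.2500, 47/220=0.2136, 38/220=0.1727, 47/220=0.2136
Proportions for Bombus terrestris (n=120): 28/120=0.2333, 3/120=0.0250, 47/120=0.3917, 1/120=0.0083, 28/120=0.2333, 13/120=0.1083
Σ p₁ᵢp₂ᵢ = 0.003173 + 0.003410 + 0.097925 + 0.001773 + 0.040291 + 0.023133 = 0.169705
Σp_1ᵢ² = 0.0136² + 0.1364² + 0.2500² + 0.2136² + 0.1727² + 0.2136² = 0.000185 + 0.018605 + 0.062500 + 0.045625 + 0.029825 + 0.045625 = 0.202365
Σp_2ᵢ² = 0.2333² + 0.0250² + 0.3917² + 0.0083² + 0.2333² + 0.1083² = 0.054429 + 0.000625 + 0.153429 + 0.000069 + 0.054429 + 0.011729 = 0.274710
O = 0.169705 / √(0.202365 × 0.274710) = 0.169705 / 0.2357789 = 0.7198
O = 0.7198 > 0.4 → Yes.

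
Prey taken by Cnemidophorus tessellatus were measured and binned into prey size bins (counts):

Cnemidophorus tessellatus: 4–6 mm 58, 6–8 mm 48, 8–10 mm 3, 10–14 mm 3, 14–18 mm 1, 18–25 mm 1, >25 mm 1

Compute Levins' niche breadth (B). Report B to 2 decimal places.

Proportions for Cnemidophorus tessellatus (n=115): 58/115=0.5043, 48/115=0.4174, 3/115=0.0261, 3/115=0.0261, 1/115=0.0087, 1/115=0.0087, 1/115=0.0087
Σpᵢ² = 0.5043² + 0.4174² + 0.0261² + 0.0261² + 0.0087² + 0.0087² + 0.0087² = 0.254318 + 0.174223 + 0.000681 + 0.000681 + 0.000076 + 0.000076 + 0.000076 = 0.430131
B = 1 / 0.430131 = 2.3249

2.32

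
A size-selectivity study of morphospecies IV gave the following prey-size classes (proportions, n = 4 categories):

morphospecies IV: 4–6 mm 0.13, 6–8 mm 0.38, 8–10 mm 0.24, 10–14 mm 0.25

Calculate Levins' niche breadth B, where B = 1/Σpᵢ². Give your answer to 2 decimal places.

Σpᵢ² = 0.13² + 0.38² + 0.24² + 0.25² = 0.0169 + 0.1444 + 0.0576 + 0.0625 = 0.2814
B = 1 / 0.2814 = 3.5537

3.55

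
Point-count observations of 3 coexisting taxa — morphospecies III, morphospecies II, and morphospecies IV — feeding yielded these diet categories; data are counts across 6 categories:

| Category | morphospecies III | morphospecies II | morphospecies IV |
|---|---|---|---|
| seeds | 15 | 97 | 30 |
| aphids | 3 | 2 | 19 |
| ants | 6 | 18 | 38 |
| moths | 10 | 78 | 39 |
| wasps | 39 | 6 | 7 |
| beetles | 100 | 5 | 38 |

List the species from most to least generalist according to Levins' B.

morphospecies IV > morphospecies II > morphospecies III

Proportions for morphospecies III (n=173): 15/173=0.0867, 3/173=0.0173, 6/173=0.0347, 10/173=0.0578, 39/173=0.2254, 100/173=0.5780
Proportions for morphospecies II (n=206): 97/206=0.4709, 2/206=0.0097, 18/206=0.0874, 78/206=0.3786, 6/206=0.0291, 5/206=0.0243
Proportions for morphospecies IV (n=171): 30/171=0.1754, 19/171=0.1111, 38/171=0.2222, 39/171=0.2281, 7/171=0.0409, 38/171=0.2222
Σp_IIIᵢ² = 0.0867² + 0.0173² + 0.0347² + 0.0578² + 0.2254² + 0.5780² = 0.007517 + 0.000299 + 0.001204 + 0.003341 + 0.050805 + 0.334084 = 0.397250
B_III = 1 / 0.397250 = 2.5173
Σp_IIᵢ² = 0.4709² + 0.0097² + 0.0874² + 0.3786² + 0.0291² + 0.0243² = 0.221747 + 0.000094 + 0.007639 + 0.143338 + 0.000847 + 0.000590 = 0.374255
B_II = 1 / 0.374255 = 2.6720
Σp_IVᵢ² = 0.1754² + 0.1111² + 0.2222² + 0.2281² + 0.0409² + 0.2222² = 0.030765 + 0.012343 + 0.049373 + 0.052030 + 0.001673 + 0.049373 = 0.195557
B_IV = 1 / 0.195557 = 5.1136
Ranking by B (broadest → narrowest): morphospecies IV (5.11) > morphospecies II (2.67) > morphospecies III (2.52)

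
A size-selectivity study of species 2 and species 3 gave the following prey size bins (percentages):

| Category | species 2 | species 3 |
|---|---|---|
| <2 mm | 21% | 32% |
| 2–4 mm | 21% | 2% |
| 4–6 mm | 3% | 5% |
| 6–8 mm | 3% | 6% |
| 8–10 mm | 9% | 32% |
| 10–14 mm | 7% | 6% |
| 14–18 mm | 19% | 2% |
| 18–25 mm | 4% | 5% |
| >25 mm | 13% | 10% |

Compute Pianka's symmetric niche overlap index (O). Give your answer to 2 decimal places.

0.67

Convert percentages to proportions (divide by 100).
Σ p₁ᵢp₂ᵢ = 0.0672 + 0.0042 + 0.0015 + 0.0018 + 0.0288 + 0.0042 + 0.0038 + 0.0020 + 0.0130 = 0.1265
Σp_1ᵢ² = 0.21² + 0.21² + 0.03² + 0.03² + 0.09² + 0.07² + 0.19² + 0.04² + 0.13² = 0.0441 + 0.0441 + 0.0009 + 0.0009 + 0.0081 + 0.0049 + 0.0361 + 0.0016 + 0.0169 = 0.1576
Σp_2ᵢ² = 0.32² + 0.02² + 0.05² + 0.06² + 0.32² + 0.06² + 0.02² + 0.05² + 0.10² = 0.1024 + 0.0004 + 0.0025 + 0.0036 + 0.1024 + 0.0036 + 0.0004 + 0.0025 + 0.0100 = 0.2278
O = 0.1265 / √(0.1576 × 0.2278) = 0.1265 / 0.18948 = 0.6676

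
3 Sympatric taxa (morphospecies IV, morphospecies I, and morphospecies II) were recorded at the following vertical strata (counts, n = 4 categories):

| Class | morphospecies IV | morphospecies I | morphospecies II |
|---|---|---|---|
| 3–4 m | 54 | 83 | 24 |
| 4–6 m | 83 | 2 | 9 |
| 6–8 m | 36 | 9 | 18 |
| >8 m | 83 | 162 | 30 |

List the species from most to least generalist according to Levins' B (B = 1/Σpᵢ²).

morphospecies IV > morphospecies II > morphospecies I

Proportions for morphospecies IV (n=256): 54/256=0.2109, 83/256=0.3242, 36/256=0.1406, 83/256=0.3242
Proportions for morphospecies I (n=256): 83/256=0.3242, 2/256=0.0078, 9/256=0.0352, 162/256=0.6328
Proportions for morphospecies II (n=81): 24/81=0.2963, 9/81=0.1111, 18/81=0.2222, 30/81=0.3704
Σp_IVᵢ² = 0.2109² + 0.3242² + 0.1406² + 0.3242² = 0.044479 + 0.105106 + 0.019768 + 0.105106 = 0.274459
B_IV = 1 / 0.274459 = 3.6435
Σp_Iᵢ² = 0.3242² + 0.0078² + 0.0352² + 0.6328² = 0.105106 + 0.000061 + 0.001239 + 0.400436 = 0.506842
B_I = 1 / 0.506842 = 1.9730
Σp_IIᵢ² = 0.2963² + 0.1111² + 0.2222² + 0.3704² = 0.087794 + 0.012343 + 0.049373 + 0.137196 = 0.286706
B_II = 1 / 0.286706 = 3.4879
Ranking by B (broadest → narrowest): morphospecies IV (3.64) > morphospecies II (3.49) > morphospecies I (1.97)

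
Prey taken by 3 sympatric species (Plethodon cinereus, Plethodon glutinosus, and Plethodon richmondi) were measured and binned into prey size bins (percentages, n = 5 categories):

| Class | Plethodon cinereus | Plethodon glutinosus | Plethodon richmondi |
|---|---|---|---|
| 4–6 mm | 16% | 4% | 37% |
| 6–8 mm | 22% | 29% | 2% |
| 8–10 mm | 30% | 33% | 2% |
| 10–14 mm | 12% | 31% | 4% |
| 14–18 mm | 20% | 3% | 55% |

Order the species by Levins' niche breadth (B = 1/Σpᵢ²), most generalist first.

Plethodon cinereus > Plethodon glutinosus > Plethodon richmondi

Convert percentages to proportions (divide by 100).
Σp_cineᵢ² = 0.16² + 0.22² + 0.30² + 0.12² + 0.20² = 0.0256 + 0.0484 + 0.0900 + 0.0144 + 0.0400 = 0.2184
B_cine = 1 / 0.2184 = 4.5788
Σp_glutᵢ² = 0.04² + 0.29² + 0.33² + 0.31² + 0.03² = 0.0016 + 0.0841 + 0.1089 + 0.0961 + 0.0009 = 0.2916
B_glut = 1 / 0.2916 = 3.4294
Σp_richᵢ² = 0.37² + 0.02² + 0.02² + 0.04² + 0.55² = 0.1369 + 0.0004 + 0.0004 + 0.0016 + 0.3025 = 0.4418
B_rich = 1 / 0.4418 = 2.2635
Ranking by B (broadest → narrowest): Plethodon cinereus (4.58) > Plethodon glutinosus (3.43) > Plethodon richmondi (2.26)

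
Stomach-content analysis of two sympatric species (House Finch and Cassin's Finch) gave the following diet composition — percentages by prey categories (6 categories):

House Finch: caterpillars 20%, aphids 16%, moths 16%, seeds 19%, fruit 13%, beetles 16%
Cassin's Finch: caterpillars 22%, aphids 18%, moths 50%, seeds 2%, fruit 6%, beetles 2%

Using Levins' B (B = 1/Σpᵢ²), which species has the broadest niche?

Convert percentages to proportions (divide by 100).
Σp_Housᵢ² = 0.20² + 0.16² + 0.16² + 0.19² + 0.13² + 0.16² = 0.0400 + 0.0256 + 0.0256 + 0.0361 + 0.0169 + 0.0256 = 0.1698
B_Hous = 1 / 0.1698 = 5.8893
Σp_Cassᵢ² = 0.22² + 0.18² + 0.50² + 0.02² + 0.06² + 0.02² = 0.0484 + 0.0324 + 0.2500 + 0.0004 + 0.0036 + 0.0004 = 0.3352
B_Cass = 1 / 0.3352 = 2.9833
Highest B → broadest niche (most generalist): House Finch (B = 5.89).

House Finch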